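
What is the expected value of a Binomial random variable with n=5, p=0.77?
3.8500

We have X ~ Binomial(n=5, p=0.77).

For a Binomial distribution with n=5, p=0.77:
E[X] = 3.8500

This is the expected (average) value of X.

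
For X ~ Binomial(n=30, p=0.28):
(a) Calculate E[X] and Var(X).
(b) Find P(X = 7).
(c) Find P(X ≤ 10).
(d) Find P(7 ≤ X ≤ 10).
(a) E[X] = 8.4000, Var(X) = 6.0480
(b) P(X = 7) = 0.143711
(c) P(X ≤ 10) = 0.805709
(d) P(7 ≤ X ≤ 10) = 0.581868

We have X ~ Binomial(n=30, p=0.28).

(a) Moments:
E[X] = 8.4000
Var(X) = 6.0480
σ = √Var(X) = 2.4593

(b) Point probability using PMF:
P(X = 7) = 0.143711

(c) Cumulative probability using CDF:
P(X ≤ 10) = F(10) = 0.805709

(d) Range probability:
P(7 ≤ X ≤ 10) = P(X ≤ 10) - P(X ≤ 6)
                   = F(10) - F(6)
                   = 0.805709 - 0.223841
                   = 0.581868

This means approximately 58.2% of outcomes fall in the interval [7, 10].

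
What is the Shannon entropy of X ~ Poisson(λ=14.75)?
2.7587 nats

We have X ~ Poisson(λ=14.75).

The Shannon entropy measures the uncertainty or information content of the distribution.

For a Poisson distribution with λ=14.75:
H(X) = 2.7587 nats

(In bits, this would be 3.9800 bits.)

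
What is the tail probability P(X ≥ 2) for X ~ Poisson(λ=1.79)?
0.534181

We have X ~ Poisson(λ=1.79).

For discrete distributions, P(X ≥ 2) = 1 - P(X ≤ 1).

P(X ≤ 1) = 0.465819
P(X ≥ 2) = 1 - 0.465819 = 0.534181

So there's approximately a 53.4% chance that X is at least 2.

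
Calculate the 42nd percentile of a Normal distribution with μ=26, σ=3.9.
25.2126

We have X ~ Normal(μ=26, σ=3.9).

We want to find x such that P(X ≤ x) = 0.42.

This is the 42nd percentile, which means 42% of values fall below this point.

Using the inverse CDF (quantile function):
x = F⁻¹(0.42) = 25.2126

Verification: P(X ≤ 25.2126) = 0.42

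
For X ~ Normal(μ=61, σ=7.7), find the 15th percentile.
53.0195

We have X ~ Normal(μ=61, σ=7.7).

We want to find x such that P(X ≤ x) = 0.15.

This is the 15th percentile, which means 15% of values fall below this point.

Using the inverse CDF (quantile function):
x = F⁻¹(0.15) = 53.0195

Verification: P(X ≤ 53.0195) = 0.15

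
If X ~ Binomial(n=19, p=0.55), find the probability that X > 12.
0.172659

We have X ~ Binomial(n=19, p=0.55).

P(X > 12) = 1 - P(X ≤ 12)
                = 1 - F(12)
                = 1 - 0.827341
                = 0.172659

So there's approximately a 17.3% chance that X exceeds 12.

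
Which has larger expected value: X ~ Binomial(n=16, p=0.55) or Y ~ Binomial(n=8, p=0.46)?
X has larger mean (8.8000 > 3.6800)

Compute the expected value for each distribution:

X ~ Binomial(n=16, p=0.55):
E[X] = 8.8000

Y ~ Binomial(n=8, p=0.46):
E[Y] = 3.6800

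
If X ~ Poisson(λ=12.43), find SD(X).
3.5256

We have X ~ Poisson(λ=12.43).

For a Poisson distribution with λ=12.43:
σ = √Var(X) = 3.5256

The standard deviation is the square root of the variance.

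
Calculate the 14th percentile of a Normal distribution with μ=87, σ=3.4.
83.3269

We have X ~ Normal(μ=87, σ=3.4).

We want to find x such that P(X ≤ x) = 0.14.

This is the 14th percentile, which means 14% of values fall below this point.

Using the inverse CDF (quantile function):
x = F⁻¹(0.14) = 83.3269

Verification: P(X ≤ 83.3269) = 0.14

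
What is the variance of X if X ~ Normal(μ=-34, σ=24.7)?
610.0900

We have X ~ Normal(μ=-34, σ=24.7).

For a Normal distribution with μ=-34, σ=24.7:
Var(X) = 610.0900

The variance measures the spread of the distribution around the mean.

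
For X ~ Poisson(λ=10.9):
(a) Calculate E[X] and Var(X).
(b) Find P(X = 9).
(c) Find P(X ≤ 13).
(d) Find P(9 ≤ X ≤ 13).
(a) E[X] = 10.9000, Var(X) = 10.9000
(b) P(X = 9) = 0.110475
(c) P(X ≤ 13) = 0.790465
(d) P(9 ≤ X ≤ 13) = 0.549480

We have X ~ Poisson(λ=10.9).

(a) Moments:
E[X] = 10.9000
Var(X) = 10.9000
σ = √Var(X) = 3.3015

(b) Point probability using PMF:
P(X = 9) = 0.110475

(c) Cumulative probability using CDF:
P(X ≤ 13) = F(13) = 0.790465

(d) Range probability:
P(9 ≤ X ≤ 13) = P(X ≤ 13) - P(X ≤ 8)
                   = F(13) - F(8)
                   = 0.790465 - 0.240986
                   = 0.549480

This means approximately 54.9% of outcomes fall in the interval [9, 13].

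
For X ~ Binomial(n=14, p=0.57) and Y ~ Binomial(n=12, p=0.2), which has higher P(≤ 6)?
Y has higher probability (P(Y ≤ 6) = 0.9961 > P(X ≤ 6) = 0.2113)

Compute P(≤ 6) for each distribution:

X ~ Binomial(n=14, p=0.57):
P(X ≤ 6) = 0.2113

Y ~ Binomial(n=12, p=0.2):
P(Y ≤ 6) = 0.9961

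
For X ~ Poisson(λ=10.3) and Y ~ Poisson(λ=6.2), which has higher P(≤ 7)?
Y has higher probability (P(Y ≤ 7) = 0.7160 > P(X ≤ 7) = 0.1944)

Compute P(≤ 7) for each distribution:

X ~ Poisson(λ=10.3):
P(X ≤ 7) = 0.1944

Y ~ Poisson(λ=6.2):
P(Y ≤ 7) = 0.7160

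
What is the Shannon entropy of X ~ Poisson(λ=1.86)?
1.6634 nats

We have X ~ Poisson(λ=1.86).

The Shannon entropy measures the uncertainty or information content of the distribution.

For a Poisson distribution with λ=1.86:
H(X) = 1.6634 nats

(In bits, this would be 2.3998 bits.)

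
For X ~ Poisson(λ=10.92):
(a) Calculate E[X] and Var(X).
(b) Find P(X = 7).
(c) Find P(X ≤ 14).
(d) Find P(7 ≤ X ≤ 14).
(a) E[X] = 10.9200, Var(X) = 10.9200
(b) P(X = 7) = 0.066471
(c) P(X ≤ 14) = 0.859800
(d) P(7 ≤ X ≤ 14) = 0.777838

We have X ~ Poisson(λ=10.92).

(a) Moments:
E[X] = 10.9200
Var(X) = 10.9200
σ = √Var(X) = 3.3045

(b) Point probability using PMF:
P(X = 7) = 0.066471

(c) Cumulative probability using CDF:
P(X ≤ 14) = F(14) = 0.859800

(d) Range probability:
P(7 ≤ X ≤ 14) = P(X ≤ 14) - P(X ≤ 6)
                   = F(14) - F(6)
                   = 0.859800 - 0.081962
                   = 0.777838

This means approximately 77.8% of outcomes fall in the interval [7, 14].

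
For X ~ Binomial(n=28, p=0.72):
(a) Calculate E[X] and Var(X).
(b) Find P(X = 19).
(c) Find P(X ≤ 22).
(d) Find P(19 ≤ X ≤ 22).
(a) E[X] = 20.1600, Var(X) = 5.6448
(b) P(X = 19) = 0.142240
(c) P(X ≤ 22) = 0.837607
(d) P(19 ≤ X ≤ 22) = 0.599984

We have X ~ Binomial(n=28, p=0.72).

(a) Moments:
E[X] = 20.1600
Var(X) = 5.6448
σ = √Var(X) = 2.3759

(b) Point probability using PMF:
P(X = 19) = 0.142240

(c) Cumulative probability using CDF:
P(X ≤ 22) = F(22) = 0.837607

(d) Range probability:
P(19 ≤ X ≤ 22) = P(X ≤ 22) - P(X ≤ 18)
                   = F(22) - F(18)
                   = 0.837607 - 0.237623
                   = 0.599984

This means approximately 60.0% of outcomes fall in the interval [19, 22].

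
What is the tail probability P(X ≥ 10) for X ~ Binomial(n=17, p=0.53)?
0.408192

We have X ~ Binomial(n=17, p=0.53).

For discrete distributions, P(X ≥ 10) = 1 - P(X ≤ 9).

P(X ≤ 9) = 0.591808
P(X ≥ 10) = 1 - 0.591808 = 0.408192

So there's approximately a 40.8% chance that X is at least 10.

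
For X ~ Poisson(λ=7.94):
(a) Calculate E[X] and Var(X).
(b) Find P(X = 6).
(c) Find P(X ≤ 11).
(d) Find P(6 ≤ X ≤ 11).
(a) E[X] = 7.9400, Var(X) = 7.9400
(b) P(X = 6) = 0.123963
(c) P(X ≤ 11) = 0.892359
(d) P(6 ≤ X ≤ 11) = 0.695564

We have X ~ Poisson(λ=7.94).

(a) Moments:
E[X] = 7.9400
Var(X) = 7.9400
σ = √Var(X) = 2.8178

(b) Point probability using PMF:
P(X = 6) = 0.123963

(c) Cumulative probability using CDF:
P(X ≤ 11) = F(11) = 0.892359

(d) Range probability:
P(6 ≤ X ≤ 11) = P(X ≤ 11) - P(X ≤ 5)
                   = F(11) - F(5)
                   = 0.892359 - 0.196794
                   = 0.695564

This means approximately 69.6% of outcomes fall in the interval [6, 11].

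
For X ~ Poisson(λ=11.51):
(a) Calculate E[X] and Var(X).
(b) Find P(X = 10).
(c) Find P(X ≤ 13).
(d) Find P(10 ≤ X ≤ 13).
(a) E[X] = 11.5100, Var(X) = 11.5100
(b) P(X = 10) = 0.112787
(c) P(X ≤ 13) = 0.732039
(d) P(10 ≤ X ≤ 13) = 0.444225

We have X ~ Poisson(λ=11.51).

(a) Moments:
E[X] = 11.5100
Var(X) = 11.5100
σ = √Var(X) = 3.3926

(b) Point probability using PMF:
P(X = 10) = 0.112787

(c) Cumulative probability using CDF:
P(X ≤ 13) = F(13) = 0.732039

(d) Range probability:
P(10 ≤ X ≤ 13) = P(X ≤ 13) - P(X ≤ 9)
                   = F(13) - F(9)
                   = 0.732039 - 0.287814
                   = 0.444225

This means approximately 44.4% of outcomes fall in the interval [10, 13].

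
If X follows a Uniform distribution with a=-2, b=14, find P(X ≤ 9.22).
0.701250

We have X ~ Uniform(a=-2, b=14).

The CDF gives us P(X ≤ k).

Using the CDF:
P(X ≤ 9.22) = 0.701250

This means there's approximately a 70.1% chance that X is at most 9.22.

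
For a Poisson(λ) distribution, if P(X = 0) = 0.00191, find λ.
λ = 6.2607

For a Poisson(λ) distribution, the PMF at 0 is:
P(X = 0) = λ^0 e^(-λ) / 0! = e^(-λ)

Given P(X = 0) = 0.00191:
e^(-λ) = 0.00191
-λ = ln(0.00191)
λ = -ln(0.00191) = 6.2607

Verification: e^(-6.2607) = 0.00191 ✓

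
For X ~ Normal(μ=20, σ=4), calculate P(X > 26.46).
0.053155

We have X ~ Normal(μ=20, σ=4).

P(X > 26.46) = 1 - P(X ≤ 26.46)
                = 1 - F(26.46)
                = 1 - 0.946845
                = 0.053155

So there's approximately a 5.3% chance that X exceeds 26.46.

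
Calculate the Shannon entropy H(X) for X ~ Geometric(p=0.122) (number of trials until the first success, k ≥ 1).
3.0401 nats

We have X ~ Geometric(p=0.122) (number of trials until the first success, k ≥ 1).

The Shannon entropy measures the uncertainty or information content of the distribution.

For a Geometric distribution with p=0.122 (number of trials until the first success, k ≥ 1):
H(X) = 3.0401 nats

(In bits, this would be 4.3859 bits.)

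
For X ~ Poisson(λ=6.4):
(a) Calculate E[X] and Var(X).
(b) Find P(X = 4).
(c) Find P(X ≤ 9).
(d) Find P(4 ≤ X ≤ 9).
(a) E[X] = 6.4000, Var(X) = 6.4000
(b) P(X = 4) = 0.116151
(c) P(X ≤ 9) = 0.885799
(d) P(4 ≤ X ≤ 9) = 0.766880

We have X ~ Poisson(λ=6.4).

(a) Moments:
E[X] = 6.4000
Var(X) = 6.4000
σ = √Var(X) = 2.5298

(b) Point probability using PMF:
P(X = 4) = 0.116151

(c) Cumulative probability using CDF:
P(X ≤ 9) = F(9) = 0.885799

(d) Range probability:
P(4 ≤ X ≤ 9) = P(X ≤ 9) - P(X ≤ 3)
                   = F(9) - F(3)
                   = 0.885799 - 0.118919
                   = 0.766880

This means approximately 76.7% of outcomes fall in the interval [4, 9].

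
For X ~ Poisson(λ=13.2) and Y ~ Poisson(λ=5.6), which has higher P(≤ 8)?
Y has higher probability (P(Y ≤ 8) = 0.8857 > P(X ≤ 8) = 0.0910)

Compute P(≤ 8) for each distribution:

X ~ Poisson(λ=13.2):
P(X ≤ 8) = 0.0910

Y ~ Poisson(λ=5.6):
P(Y ≤ 8) = 0.8857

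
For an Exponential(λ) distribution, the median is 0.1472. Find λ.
λ = 4.7089

For X ~ Exponential(λ), the CDF is F(x) = 1 - e^(-λx).
The median m satisfies F(m) = 0.5:
1 - e^(-λm) = 0.5
e^(-λm) = 0.5
λm = ln(2)
m = ln(2) / λ

Given m = 0.1472:
λ = ln(2) / 0.1472 = 0.693147 / 0.1472 = 4.7089

Verification: ln(2) / 4.7089 = 0.1472 ✓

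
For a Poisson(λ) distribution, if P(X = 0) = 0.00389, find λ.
λ = 5.5493

For a Poisson(λ) distribution, the PMF at 0 is:
P(X = 0) = λ^0 e^(-λ) / 0! = e^(-λ)

Given P(X = 0) = 0.00389:
e^(-λ) = 0.00389
-λ = ln(0.00389)
λ = -ln(0.00389) = 5.5493

Verification: e^(-5.5493) = 0.00389 ✓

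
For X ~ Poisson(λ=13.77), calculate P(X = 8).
0.033552

We have X ~ Poisson(λ=13.77).

For a Poisson distribution, the PMF gives us the probability of each outcome.

Using the PMF formula:
P(X = 8) = 0.033552

Rounded to 4 decimal places: 0.0336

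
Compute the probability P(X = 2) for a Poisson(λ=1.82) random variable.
0.268347

We have X ~ Poisson(λ=1.82).

For a Poisson distribution, the PMF gives us the probability of each outcome.

Using the PMF formula:
P(X = 2) = 0.268347

Rounded to 4 decimal places: 0.2683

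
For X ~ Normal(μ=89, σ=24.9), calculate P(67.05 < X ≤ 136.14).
0.781816

We have X ~ Normal(μ=89, σ=24.9).

To find P(67.05 < X ≤ 136.14), we use:
P(67.05 < X ≤ 136.14) = P(X ≤ 136.14) - P(X ≤ 67.05)
                 = F(136.14) - F(67.05)
                 = 0.970833 - 0.189017
                 = 0.781816

So there's approximately a 78.2% chance that X falls in this range.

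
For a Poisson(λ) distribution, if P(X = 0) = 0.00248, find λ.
λ = 5.9995

For a Poisson(λ) distribution, the PMF at 0 is:
P(X = 0) = λ^0 e^(-λ) / 0! = e^(-λ)

Given P(X = 0) = 0.00248:
e^(-λ) = 0.00248
-λ = ln(0.00248)
λ = -ln(0.00248) = 5.9995

Verification: e^(-5.9995) = 0.00248 ✓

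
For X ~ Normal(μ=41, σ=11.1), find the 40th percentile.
38.1878

We have X ~ Normal(μ=41, σ=11.1).

We want to find x such that P(X ≤ x) = 0.4.

This is the 40th percentile, which means 40% of values fall below this point.

Using the inverse CDF (quantile function):
x = F⁻¹(0.4) = 38.1878

Verification: P(X ≤ 38.1878) = 0.4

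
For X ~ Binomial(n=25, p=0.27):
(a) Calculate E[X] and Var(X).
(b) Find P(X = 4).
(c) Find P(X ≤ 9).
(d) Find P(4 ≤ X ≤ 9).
(a) E[X] = 6.7500, Var(X) = 4.9275
(b) P(X = 4) = 0.090641
(c) P(X ≤ 9) = 0.889859
(d) P(4 ≤ X ≤ 9) = 0.825664

We have X ~ Binomial(n=25, p=0.27).

(a) Moments:
E[X] = 6.7500
Var(X) = 4.9275
σ = √Var(X) = 2.2198

(b) Point probability using PMF:
P(X = 4) = 0.090641

(c) Cumulative probability using CDF:
P(X ≤ 9) = F(9) = 0.889859

(d) Range probability:
P(4 ≤ X ≤ 9) = P(X ≤ 9) - P(X ≤ 3)
                   = F(9) - F(3)
                   = 0.889859 - 0.064194
                   = 0.825664

This means approximately 82.6% of outcomes fall in the interval [4, 9].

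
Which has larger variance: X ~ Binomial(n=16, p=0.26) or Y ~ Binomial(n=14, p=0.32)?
X has larger variance (3.0784 > 3.0464)

Compute the variance for each distribution:

X ~ Binomial(n=16, p=0.26):
Var(X) = 3.0784

Y ~ Binomial(n=14, p=0.32):
Var(Y) = 3.0464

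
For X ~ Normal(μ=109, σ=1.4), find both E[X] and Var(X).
E[X] = 109.0000, Var(X) = 1.9600

We have X ~ Normal(μ=109, σ=1.4).

For a Normal distribution with μ=109, σ=1.4:

Expected value:
E[X] = 109.0000

Variance:
Var(X) = 1.9600

Standard deviation:
σ = √Var(X) = 1.4000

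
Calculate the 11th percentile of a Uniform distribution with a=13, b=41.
16.0800

We have X ~ Uniform(a=13, b=41).

We want to find x such that P(X ≤ x) = 0.11.

This is the 11th percentile, which means 11% of values fall below this point.

Using the inverse CDF (quantile function):
x = F⁻¹(0.11) = 16.0800

Verification: P(X ≤ 16.0800) = 0.11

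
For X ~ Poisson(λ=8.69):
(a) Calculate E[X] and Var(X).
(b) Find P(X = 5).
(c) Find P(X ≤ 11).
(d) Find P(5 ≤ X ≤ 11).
(a) E[X] = 8.6900, Var(X) = 8.6900
(b) P(X = 5) = 0.069486
(c) P(X ≤ 11) = 0.832009
(d) P(5 ≤ X ≤ 11) = 0.765642

We have X ~ Poisson(λ=8.69).

(a) Moments:
E[X] = 8.6900
Var(X) = 8.6900
σ = √Var(X) = 2.9479

(b) Point probability using PMF:
P(X = 5) = 0.069486

(c) Cumulative probability using CDF:
P(X ≤ 11) = F(11) = 0.832009

(d) Range probability:
P(5 ≤ X ≤ 11) = P(X ≤ 11) - P(X ≤ 4)
                   = F(11) - F(4)
                   = 0.832009 - 0.066367
                   = 0.765642

This means approximately 76.6% of outcomes fall in the interval [5, 11].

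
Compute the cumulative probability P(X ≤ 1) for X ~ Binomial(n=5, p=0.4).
0.336960

We have X ~ Binomial(n=5, p=0.4).

The CDF gives us P(X ≤ k).

Using the CDF:
P(X ≤ 1) = 0.336960

This means there's approximately a 33.7% chance that X is at most 1.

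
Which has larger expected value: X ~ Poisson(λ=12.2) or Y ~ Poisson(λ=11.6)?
X has larger mean (12.2000 > 11.6000)

Compute the expected value for each distribution:

X ~ Poisson(λ=12.2):
E[X] = 12.2000

Y ~ Poisson(λ=11.6):
E[Y] = 11.6000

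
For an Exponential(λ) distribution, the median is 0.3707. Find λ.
λ = 1.8698

For X ~ Exponential(λ), the CDF is F(x) = 1 - e^(-λx).
The median m satisfies F(m) = 0.5:
1 - e^(-λm) = 0.5
e^(-λm) = 0.5
λm = ln(2)
m = ln(2) / λ

Given m = 0.3707:
λ = ln(2) / 0.3707 = 0.693147 / 0.3707 = 1.8698

Verification: ln(2) / 1.8698 = 0.3707 ✓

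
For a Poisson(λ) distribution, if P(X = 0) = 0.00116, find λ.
λ = 6.7593

For a Poisson(λ) distribution, the PMF at 0 is:
P(X = 0) = λ^0 e^(-λ) / 0! = e^(-λ)

Given P(X = 0) = 0.00116:
e^(-λ) = 0.00116
-λ = ln(0.00116)
λ = -ln(0.00116) = 6.7593

Verification: e^(-6.7593) = 0.00116 ✓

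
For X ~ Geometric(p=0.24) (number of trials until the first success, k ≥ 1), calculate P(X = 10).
0.020302

We have X ~ Geometric(p=0.24) (number of trials until the first success, k ≥ 1).

For a Geometric distribution, the PMF gives us the probability of each outcome.

Using the PMF formula:
P(X = 10) = 0.020302

Rounded to 4 decimal places: 0.0203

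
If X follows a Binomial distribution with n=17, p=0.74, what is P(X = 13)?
0.217011

We have X ~ Binomial(n=17, p=0.74).

For a Binomial distribution, the PMF gives us the probability of each outcome.

Using the PMF formula:
P(X = 13) = 0.217011

Rounded to 4 decimal places: 0.2170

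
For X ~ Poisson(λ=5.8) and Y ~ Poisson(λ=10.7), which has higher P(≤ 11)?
X has higher probability (P(X ≤ 11) = 0.9841 > P(Y ≤ 11) = 0.6150)

Compute P(≤ 11) for each distribution:

X ~ Poisson(λ=5.8):
P(X ≤ 11) = 0.9841

Y ~ Poisson(λ=10.7):
P(Y ≤ 11) = 0.6150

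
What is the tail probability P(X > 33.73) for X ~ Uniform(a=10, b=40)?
0.209000

We have X ~ Uniform(a=10, b=40).

P(X > 33.73) = 1 - P(X ≤ 33.73)
                = 1 - F(33.73)
                = 1 - 0.791000
                = 0.209000

So there's approximately a 20.9% chance that X exceeds 33.73.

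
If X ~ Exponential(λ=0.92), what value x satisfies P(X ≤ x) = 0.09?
0.1025

We have X ~ Exponential(λ=0.92).

We want to find x such that P(X ≤ x) = 0.09.

This is the 9th percentile, which means 9% of values fall below this point.

Using the inverse CDF (quantile function):
x = F⁻¹(0.09) = 0.1025

Verification: P(X ≤ 0.1025) = 0.09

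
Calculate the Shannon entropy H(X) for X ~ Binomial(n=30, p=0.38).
2.3959 nats

We have X ~ Binomial(n=30, p=0.38).

The Shannon entropy measures the uncertainty or information content of the distribution.

For a Binomial distribution with n=30, p=0.38:
H(X) = 2.3959 nats

(In bits, this would be 3.4565 bits.)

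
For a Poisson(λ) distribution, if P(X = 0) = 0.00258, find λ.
λ = 5.9600

For a Poisson(λ) distribution, the PMF at 0 is:
P(X = 0) = λ^0 e^(-λ) / 0! = e^(-λ)

Given P(X = 0) = 0.00258:
e^(-λ) = 0.00258
-λ = ln(0.00258)
λ = -ln(0.00258) = 5.9600

Verification: e^(-5.9600) = 0.00258 ✓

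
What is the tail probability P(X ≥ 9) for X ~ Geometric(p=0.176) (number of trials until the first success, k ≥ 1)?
0.212529

We have X ~ Geometric(p=0.176) (number of trials until the first success, k ≥ 1).

For discrete distributions, P(X ≥ 9) = 1 - P(X ≤ 8).

P(X ≤ 8) = 0.787471
P(X ≥ 9) = 1 - 0.787471 = 0.212529

So there's approximately a 21.3% chance that X is at least 9.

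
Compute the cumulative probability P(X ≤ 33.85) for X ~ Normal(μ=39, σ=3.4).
0.064923

We have X ~ Normal(μ=39, σ=3.4).

The CDF gives us P(X ≤ k).

Using the CDF:
P(X ≤ 33.85) = 0.064923

This means there's approximately a 6.5% chance that X is at most 33.85.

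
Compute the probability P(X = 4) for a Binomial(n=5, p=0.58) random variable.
0.237646

We have X ~ Binomial(n=5, p=0.58).

For a Binomial distribution, the PMF gives us the probability of each outcome.

Using the PMF formula:
P(X = 4) = 0.237646

Rounded to 4 decimal places: 0.2376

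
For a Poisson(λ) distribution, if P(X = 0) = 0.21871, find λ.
λ = 1.5200

For a Poisson(λ) distribution, the PMF at 0 is:
P(X = 0) = λ^0 e^(-λ) / 0! = e^(-λ)

Given P(X = 0) = 0.21871:
e^(-λ) = 0.21871
-λ = ln(0.21871)
λ = -ln(0.21871) = 1.5200

Verification: e^(-1.5200) = 0.21871 ✓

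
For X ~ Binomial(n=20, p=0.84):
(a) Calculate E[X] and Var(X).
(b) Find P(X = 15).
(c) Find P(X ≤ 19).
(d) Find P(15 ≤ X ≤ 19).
(a) E[X] = 16.8000, Var(X) = 2.6880
(b) P(X = 15) = 0.118914
(c) P(X ≤ 19) = 0.969410
(d) P(15 ≤ X ≤ 19) = 0.882413

We have X ~ Binomial(n=20, p=0.84).

(a) Moments:
E[X] = 16.8000
Var(X) = 2.6880
σ = √Var(X) = 1.6395

(b) Point probability using PMF:
P(X = 15) = 0.118914

(c) Cumulative probability using CDF:
P(X ≤ 19) = F(19) = 0.969410

(d) Range probability:
P(15 ≤ X ≤ 19) = P(X ≤ 19) - P(X ≤ 14)
                   = F(19) - F(14)
                   = 0.969410 - 0.086997
                   = 0.882413

This means approximately 88.2% of outcomes fall in the interval [15, 19].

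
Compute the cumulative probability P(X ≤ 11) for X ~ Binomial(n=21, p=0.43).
0.861617

We have X ~ Binomial(n=21, p=0.43).

The CDF gives us P(X ≤ k).

Using the CDF:
P(X ≤ 11) = 0.861617

This means there's approximately a 86.2% chance that X is at most 11.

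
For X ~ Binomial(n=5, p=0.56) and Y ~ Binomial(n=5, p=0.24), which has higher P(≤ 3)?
Y has higher probability (P(Y ≤ 3) = 0.9866 > P(X ≤ 3) = 0.7286)

Compute P(≤ 3) for each distribution:

X ~ Binomial(n=5, p=0.56):
P(X ≤ 3) = 0.7286

Y ~ Binomial(n=5, p=0.24):
P(Y ≤ 3) = 0.9866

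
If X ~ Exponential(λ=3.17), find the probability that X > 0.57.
0.164162

We have X ~ Exponential(λ=3.17).

P(X > 0.57) = 1 - P(X ≤ 0.57)
                = 1 - F(0.57)
                = 1 - 0.835838
                = 0.164162

So there's approximately a 16.4% chance that X exceeds 0.57.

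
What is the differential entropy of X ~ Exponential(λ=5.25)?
-0.6582 nats

We have X ~ Exponential(λ=5.25).

The differential entropy measures the uncertainty or information content of the distribution.

For an Exponential distribution with λ=5.25:
h(X) = -0.6582 nats

(In bits, this would be -0.9496 bits.)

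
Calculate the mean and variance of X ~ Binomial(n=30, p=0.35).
E[X] = 10.5000, Var(X) = 6.8250

We have X ~ Binomial(n=30, p=0.35).

For a Binomial distribution with n=30, p=0.35:

Expected value:
E[X] = 10.5000

Variance:
Var(X) = 6.8250

Standard deviation:
σ = √Var(X) = 2.6125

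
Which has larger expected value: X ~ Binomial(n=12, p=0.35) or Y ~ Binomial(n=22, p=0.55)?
Y has larger mean (12.1000 > 4.2000)

Compute the expected value for each distribution:

X ~ Binomial(n=12, p=0.35):
E[X] = 4.2000

Y ~ Binomial(n=22, p=0.55):
E[Y] = 12.1000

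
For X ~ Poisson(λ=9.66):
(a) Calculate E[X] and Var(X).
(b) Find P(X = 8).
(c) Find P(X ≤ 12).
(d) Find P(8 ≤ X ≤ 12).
(a) E[X] = 9.6600, Var(X) = 9.6600
(b) P(X = 8) = 0.119953
(c) P(X ≤ 12) = 0.822639
(d) P(8 ≤ X ≤ 12) = 0.570220

We have X ~ Poisson(λ=9.66).

(a) Moments:
E[X] = 9.6600
Var(X) = 9.6600
σ = √Var(X) = 3.1081

(b) Point probability using PMF:
P(X = 8) = 0.119953

(c) Cumulative probability using CDF:
P(X ≤ 12) = F(12) = 0.822639

(d) Range probability:
P(8 ≤ X ≤ 12) = P(X ≤ 12) - P(X ≤ 7)
                   = F(12) - F(7)
                   = 0.822639 - 0.252419
                   = 0.570220

This means approximately 57.0% of outcomes fall in the interval [8, 12].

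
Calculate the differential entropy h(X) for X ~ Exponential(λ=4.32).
-0.4633 nats

We have X ~ Exponential(λ=4.32).

The differential entropy measures the uncertainty or information content of the distribution.

For an Exponential distribution with λ=4.32:
h(X) = -0.4633 nats

(In bits, this would be -0.6683 bits.)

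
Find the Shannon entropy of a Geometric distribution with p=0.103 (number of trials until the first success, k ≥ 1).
3.2197 nats

We have X ~ Geometric(p=0.103) (number of trials until the first success, k ≥ 1).

The Shannon entropy measures the uncertainty or information content of the distribution.

For a Geometric distribution with p=0.103 (number of trials until the first success, k ≥ 1):
H(X) = 3.2197 nats

(In bits, this would be 4.6450 bits.)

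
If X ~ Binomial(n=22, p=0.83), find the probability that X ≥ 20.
0.252039

We have X ~ Binomial(n=22, p=0.83).

For discrete distributions, P(X ≥ 20) = 1 - P(X ≤ 19).

P(X ≤ 19) = 0.747961
P(X ≥ 20) = 1 - 0.747961 = 0.252039

So there's approximately a 25.2% chance that X is at least 20.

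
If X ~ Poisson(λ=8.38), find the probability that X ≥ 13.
0.083846

We have X ~ Poisson(λ=8.38).

For discrete distributions, P(X ≥ 13) = 1 - P(X ≤ 12).

P(X ≤ 12) = 0.916154
P(X ≥ 13) = 1 - 0.916154 = 0.083846

So there's approximately a 8.4% chance that X is at least 13.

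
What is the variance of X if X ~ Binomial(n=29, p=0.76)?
5.2896

We have X ~ Binomial(n=29, p=0.76).

For a Binomial distribution with n=29, p=0.76:
Var(X) = 5.2896

The variance measures the spread of the distribution around the mean.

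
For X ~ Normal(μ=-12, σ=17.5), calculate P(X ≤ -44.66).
0.031001

We have X ~ Normal(μ=-12, σ=17.5).

The CDF gives us P(X ≤ k).

Using the CDF:
P(X ≤ -44.66) = 0.031001

This means there's approximately a 3.1% chance that X is at most -44.66.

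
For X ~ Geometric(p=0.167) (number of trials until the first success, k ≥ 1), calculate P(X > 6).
0.334095

We have X ~ Geometric(p=0.167) (number of trials until the first success, k ≥ 1).

P(X > 6) = 1 - P(X ≤ 6)
                = 1 - F(6)
                = 1 - 0.665905
                = 0.334095

So there's approximately a 33.4% chance that X exceeds 6.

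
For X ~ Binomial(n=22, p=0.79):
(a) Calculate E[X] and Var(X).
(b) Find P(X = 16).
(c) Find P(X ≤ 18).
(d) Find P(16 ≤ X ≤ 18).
(a) E[X] = 17.3800, Var(X) = 3.6498
(b) P(X = 16) = 0.147287
(c) P(X ≤ 18) = 0.708517
(d) P(16 ≤ X ≤ 18) = 0.547196

We have X ~ Binomial(n=22, p=0.79).

(a) Moments:
E[X] = 17.3800
Var(X) = 3.6498
σ = √Var(X) = 1.9104

(b) Point probability using PMF:
P(X = 16) = 0.147287

(c) Cumulative probability using CDF:
P(X ≤ 18) = F(18) = 0.708517

(d) Range probability:
P(16 ≤ X ≤ 18) = P(X ≤ 18) - P(X ≤ 15)
                   = F(18) - F(15)
                   = 0.708517 - 0.161321
                   = 0.547196

This means approximately 54.7% of outcomes fall in the interval [16, 18].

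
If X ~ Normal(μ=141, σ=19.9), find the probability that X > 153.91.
0.258252

We have X ~ Normal(μ=141, σ=19.9).

P(X > 153.91) = 1 - P(X ≤ 153.91)
                = 1 - F(153.91)
                = 1 - 0.741748
                = 0.258252

So there's approximately a 25.8% chance that X exceeds 153.91.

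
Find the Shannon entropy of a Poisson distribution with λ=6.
2.2993 nats

We have X ~ Poisson(λ=6).

The Shannon entropy measures the uncertainty or information content of the distribution.

For a Poisson distribution with λ=6:
H(X) = 2.2993 nats

(In bits, this would be 3.3172 bits.)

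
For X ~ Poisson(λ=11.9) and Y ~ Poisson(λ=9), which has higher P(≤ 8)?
Y has higher probability (P(Y ≤ 8) = 0.4557 > P(X ≤ 8) = 0.1617)

Compute P(≤ 8) for each distribution:

X ~ Poisson(λ=11.9):
P(X ≤ 8) = 0.1617

Y ~ Poisson(λ=9):
P(Y ≤ 8) = 0.4557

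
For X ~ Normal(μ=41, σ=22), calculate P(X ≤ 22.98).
0.206367

We have X ~ Normal(μ=41, σ=22).

The CDF gives us P(X ≤ k).

Using the CDF:
P(X ≤ 22.98) = 0.206367

This means there's approximately a 20.6% chance that X is at most 22.98.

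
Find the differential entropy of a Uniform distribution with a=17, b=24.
1.9459 nats

We have X ~ Uniform(a=17, b=24).

The differential entropy measures the uncertainty or information content of the distribution.

For a Uniform distribution with a=17, b=24:
h(X) = 1.9459 nats

(In bits, this would be 2.8074 bits.)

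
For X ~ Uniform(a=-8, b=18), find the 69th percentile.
9.9400

We have X ~ Uniform(a=-8, b=18).

We want to find x such that P(X ≤ x) = 0.69.

This is the 69th percentile, which means 69% of values fall below this point.

Using the inverse CDF (quantile function):
x = F⁻¹(0.69) = 9.9400

Verification: P(X ≤ 9.9400) = 0.69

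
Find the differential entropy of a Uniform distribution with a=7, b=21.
2.6391 nats

We have X ~ Uniform(a=7, b=21).

The differential entropy measures the uncertainty or information content of the distribution.

For a Uniform distribution with a=7, b=21:
h(X) = 2.6391 nats

(In bits, this would be 3.8074 bits.)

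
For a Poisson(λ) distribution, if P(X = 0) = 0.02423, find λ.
λ = 3.7202

For a Poisson(λ) distribution, the PMF at 0 is:
P(X = 0) = λ^0 e^(-λ) / 0! = e^(-λ)

Given P(X = 0) = 0.02423:
e^(-λ) = 0.02423
-λ = ln(0.02423)
λ = -ln(0.02423) = 3.7202

Verification: e^(-3.7202) = 0.02423 ✓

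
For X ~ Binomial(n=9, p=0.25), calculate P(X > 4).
0.048927

We have X ~ Binomial(n=9, p=0.25).

P(X > 4) = 1 - P(X ≤ 4)
                = 1 - F(4)
                = 1 - 0.951073
                = 0.048927

So there's approximately a 4.9% chance that X exceeds 4.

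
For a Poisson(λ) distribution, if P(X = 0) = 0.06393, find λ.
λ = 2.7500

For a Poisson(λ) distribution, the PMF at 0 is:
P(X = 0) = λ^0 e^(-λ) / 0! = e^(-λ)

Given P(X = 0) = 0.06393:
e^(-λ) = 0.06393
-λ = ln(0.06393)
λ = -ln(0.06393) = 2.7500

Verification: e^(-2.7500) = 0.06393 ✓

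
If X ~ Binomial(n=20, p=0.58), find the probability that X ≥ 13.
0.346130

We have X ~ Binomial(n=20, p=0.58).

For discrete distributions, P(X ≥ 13) = 1 - P(X ≤ 12).

P(X ≤ 12) = 0.653870
P(X ≥ 13) = 1 - 0.653870 = 0.346130

So there's approximately a 34.6% chance that X is at least 13.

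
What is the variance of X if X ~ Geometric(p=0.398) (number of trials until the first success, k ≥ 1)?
3.8004

We have X ~ Geometric(p=0.398) (number of trials until the first success, k ≥ 1).

For a Geometric distribution with p=0.398 (number of trials until the first success, k ≥ 1):
Var(X) = 3.8004

The variance measures the spread of the distribution around the mean.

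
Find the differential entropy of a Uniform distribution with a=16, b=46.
3.4012 nats

We have X ~ Uniform(a=16, b=46).

The differential entropy measures the uncertainty or information content of the distribution.

For a Uniform distribution with a=16, b=46:
h(X) = 3.4012 nats

(In bits, this would be 4.9069 bits.)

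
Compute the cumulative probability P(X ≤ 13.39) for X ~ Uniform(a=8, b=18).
0.539000

We have X ~ Uniform(a=8, b=18).

The CDF gives us P(X ≤ k).

Using the CDF:
P(X ≤ 13.39) = 0.539000

This means there's approximately a 53.9% chance that X is at most 13.39.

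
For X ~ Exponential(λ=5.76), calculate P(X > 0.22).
0.281619

We have X ~ Exponential(λ=5.76).

P(X > 0.22) = 1 - P(X ≤ 0.22)
                = 1 - F(0.22)
                = 1 - 0.718381
                = 0.281619

So there's approximately a 28.2% chance that X exceeds 0.22.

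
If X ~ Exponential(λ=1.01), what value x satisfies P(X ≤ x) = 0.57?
0.8356

We have X ~ Exponential(λ=1.01).

We want to find x such that P(X ≤ x) = 0.57.

This is the 57th percentile, which means 57% of values fall below this point.

Using the inverse CDF (quantile function):
x = F⁻¹(0.57) = 0.8356

Verification: P(X ≤ 0.8356) = 0.57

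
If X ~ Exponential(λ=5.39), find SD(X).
0.1855

We have X ~ Exponential(λ=5.39).

For an Exponential distribution with λ=5.39:
σ = √Var(X) = 0.1855

The standard deviation is the square root of the variance.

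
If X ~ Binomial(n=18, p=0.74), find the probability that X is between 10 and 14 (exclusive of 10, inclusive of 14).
0.657359

We have X ~ Binomial(n=18, p=0.74).

To find P(10 < X ≤ 14), we use:
P(10 < X ≤ 14) = P(X ≤ 14) - P(X ≤ 10)
                 = F(14) - F(10)
                 = 0.727238 - 0.069879
                 = 0.657359

So there's approximately a 65.7% chance that X falls in this range.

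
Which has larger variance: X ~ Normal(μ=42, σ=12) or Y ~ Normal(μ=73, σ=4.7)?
X has larger variance (144.0000 > 22.0900)

Compute the variance for each distribution:

X ~ Normal(μ=42, σ=12):
Var(X) = 144.0000

Y ~ Normal(μ=73, σ=4.7):
Var(Y) = 22.0900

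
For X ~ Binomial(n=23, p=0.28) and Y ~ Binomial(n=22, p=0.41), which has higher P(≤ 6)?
X has higher probability (P(X ≤ 6) = 0.5249 > P(Y ≤ 6) = 0.1366)

Compute P(≤ 6) for each distribution:

X ~ Binomial(n=23, p=0.28):
P(X ≤ 6) = 0.5249

Y ~ Binomial(n=22, p=0.41):
P(Y ≤ 6) = 0.1366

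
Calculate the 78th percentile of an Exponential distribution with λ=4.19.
0.3614

We have X ~ Exponential(λ=4.19).

We want to find x such that P(X ≤ x) = 0.78.

This is the 78th percentile, which means 78% of values fall below this point.

Using the inverse CDF (quantile function):
x = F⁻¹(0.78) = 0.3614

Verification: P(X ≤ 0.3614) = 0.78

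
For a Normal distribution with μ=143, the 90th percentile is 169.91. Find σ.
σ = 20.9980

For X ~ Normal(μ, σ), the p-th percentile satisfies x = μ + z_p × σ,
where z_p = Φ⁻¹(p) is the standard normal quantile.

Step 1: z_{0.9} = Φ⁻¹(0.9) = 1.2816

Step 2: Solve for σ:
169.91 = 143 + 1.2816 × σ
σ = (169.91 - 143) / 1.2816
σ = 26.91 / 1.2816
σ = 20.9980

Verification: μ + z × σ = 143 + 1.2816 × 20.9980 = 169.91 ✓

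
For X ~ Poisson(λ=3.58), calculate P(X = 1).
0.099795

We have X ~ Poisson(λ=3.58).

For a Poisson distribution, the PMF gives us the probability of each outcome.

Using the PMF formula:
P(X = 1) = 0.099795

Rounded to 4 decimal places: 0.0998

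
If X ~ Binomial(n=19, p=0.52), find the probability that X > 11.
0.229421

We have X ~ Binomial(n=19, p=0.52).

P(X > 11) = 1 - P(X ≤ 11)
                = 1 - F(11)
                = 1 - 0.770579
                = 0.229421

So there's approximately a 22.9% chance that X exceeds 11.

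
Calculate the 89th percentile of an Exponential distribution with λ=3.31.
0.6669

We have X ~ Exponential(λ=3.31).

We want to find x such that P(X ≤ x) = 0.89.

This is the 89th percentile, which means 89% of values fall below this point.

Using the inverse CDF (quantile function):
x = F⁻¹(0.89) = 0.6669

Verification: P(X ≤ 0.6669) = 0.89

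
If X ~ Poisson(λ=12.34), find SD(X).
3.5128

We have X ~ Poisson(λ=12.34).

For a Poisson distribution with λ=12.34:
σ = √Var(X) = 3.5128

The standard deviation is the square root of the variance.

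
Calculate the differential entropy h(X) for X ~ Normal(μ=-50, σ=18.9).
4.3581 nats

We have X ~ Normal(μ=-50, σ=18.9).

The differential entropy measures the uncertainty or information content of the distribution.

For a Normal distribution with μ=-50, σ=18.9:
h(X) = 4.3581 nats

(In bits, this would be 6.2874 bits.)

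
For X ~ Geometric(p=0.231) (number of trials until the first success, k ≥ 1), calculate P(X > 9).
0.094045

We have X ~ Geometric(p=0.231) (number of trials until the first success, k ≥ 1).

P(X > 9) = 1 - P(X ≤ 9)
                = 1 - F(9)
                = 1 - 0.905955
                = 0.094045

So there's approximately a 9.4% chance that X exceeds 9.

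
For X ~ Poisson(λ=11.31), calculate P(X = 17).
0.027921

We have X ~ Poisson(λ=11.31).

For a Poisson distribution, the PMF gives us the probability of each outcome.

Using the PMF formula:
P(X = 17) = 0.027921

Rounded to 4 decimal places: 0.0279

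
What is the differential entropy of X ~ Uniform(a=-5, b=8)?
2.5649 nats

We have X ~ Uniform(a=-5, b=8).

The differential entropy measures the uncertainty or information content of the distribution.

For a Uniform distribution with a=-5, b=8:
h(X) = 2.5649 nats

(In bits, this would be 3.7004 bits.)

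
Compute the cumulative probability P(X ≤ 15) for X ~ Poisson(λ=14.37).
0.632335

We have X ~ Poisson(λ=14.37).

The CDF gives us P(X ≤ k).

Using the CDF:
P(X ≤ 15) = 0.632335

This means there's approximately a 63.2% chance that X is at most 15.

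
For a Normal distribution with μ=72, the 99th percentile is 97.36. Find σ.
σ = 10.9012

For X ~ Normal(μ, σ), the p-th percentile satisfies x = μ + z_p × σ,
where z_p = Φ⁻¹(p) is the standard normal quantile.

Step 1: z_{0.99} = Φ⁻¹(0.99) = 2.3263

Step 2: Solve for σ:
97.36 = 72 + 2.3263 × σ
σ = (97.36 - 72) / 2.3263
σ = 25.36 / 2.3263
σ = 10.9012

Verification: μ + z × σ = 72 + 2.3263 × 10.9012 = 97.36 ✓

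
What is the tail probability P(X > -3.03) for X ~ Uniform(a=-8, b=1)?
0.447778

We have X ~ Uniform(a=-8, b=1).

P(X > -3.03) = 1 - P(X ≤ -3.03)
                = 1 - F(-3.03)
                = 1 - 0.552222
                = 0.447778

So there's approximately a 44.8% chance that X exceeds -3.03.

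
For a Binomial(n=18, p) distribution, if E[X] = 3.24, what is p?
p = 0.18

For a Binomial(n, p) distribution:
E[X] = n × p

Given n = 18 and E[X] = 3.24:
3.24 = 18 × p
p = 3.24 / 18 = 0.18

Verification: Binomial(18, 0.18) has E[X] = 3.24 ✓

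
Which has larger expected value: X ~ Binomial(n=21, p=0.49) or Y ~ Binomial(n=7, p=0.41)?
X has larger mean (10.2900 > 2.8700)

Compute the expected value for each distribution:

X ~ Binomial(n=21, p=0.49):
E[X] = 10.2900

Y ~ Binomial(n=7, p=0.41):
E[Y] = 2.8700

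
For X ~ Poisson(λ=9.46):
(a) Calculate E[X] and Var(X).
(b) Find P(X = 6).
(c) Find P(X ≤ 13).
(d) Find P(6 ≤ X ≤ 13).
(a) E[X] = 9.4600, Var(X) = 9.4600
(b) P(X = 6) = 0.077551
(c) P(X ≤ 13) = 0.900586
(d) P(6 ≤ X ≤ 13) = 0.810109

We have X ~ Poisson(λ=9.46).

(a) Moments:
E[X] = 9.4600
Var(X) = 9.4600
σ = √Var(X) = 3.0757

(b) Point probability using PMF:
P(X = 6) = 0.077551

(c) Cumulative probability using CDF:
P(X ≤ 13) = F(13) = 0.900586

(d) Range probability:
P(6 ≤ X ≤ 13) = P(X ≤ 13) - P(X ≤ 5)
                   = F(13) - F(5)
                   = 0.900586 - 0.090477
                   = 0.810109

This means approximately 81.0% of outcomes fall in the interval [6, 13].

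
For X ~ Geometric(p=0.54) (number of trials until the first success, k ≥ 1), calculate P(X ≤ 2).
0.788400

We have X ~ Geometric(p=0.54) (number of trials until the first success, k ≥ 1).

The CDF gives us P(X ≤ k).

Using the CDF:
P(X ≤ 2) = 0.788400

This means there's approximately a 78.8% chance that X is at most 2.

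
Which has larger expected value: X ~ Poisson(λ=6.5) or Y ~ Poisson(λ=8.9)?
Y has larger mean (8.9000 > 6.5000)

Compute the expected value for each distribution:

X ~ Poisson(λ=6.5):
E[X] = 6.5000

Y ~ Poisson(λ=8.9):
E[Y] = 8.9000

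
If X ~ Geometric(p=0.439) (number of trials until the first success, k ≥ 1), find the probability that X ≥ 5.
0.099049

We have X ~ Geometric(p=0.439) (number of trials until the first success, k ≥ 1).

For discrete distributions, P(X ≥ 5) = 1 - P(X ≤ 4).

P(X ≤ 4) = 0.900951
P(X ≥ 5) = 1 - 0.900951 = 0.099049

So there's approximately a 9.9% chance that X is at least 5.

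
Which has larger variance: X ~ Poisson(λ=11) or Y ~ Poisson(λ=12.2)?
Y has larger variance (12.2000 > 11.0000)

Compute the variance for each distribution:

X ~ Poisson(λ=11):
Var(X) = 11.0000

Y ~ Poisson(λ=12.2):
Var(Y) = 12.2000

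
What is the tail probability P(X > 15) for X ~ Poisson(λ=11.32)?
0.110671

We have X ~ Poisson(λ=11.32).

P(X > 15) = 1 - P(X ≤ 15)
                = 1 - F(15)
                = 1 - 0.889329
                = 0.110671

So there's approximately a 11.1% chance that X exceeds 15.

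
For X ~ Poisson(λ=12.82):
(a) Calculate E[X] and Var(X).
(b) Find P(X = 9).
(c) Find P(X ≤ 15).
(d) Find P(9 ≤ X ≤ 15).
(a) E[X] = 12.8200, Var(X) = 12.8200
(b) P(X = 9) = 0.069755
(c) P(X ≤ 15) = 0.779306
(d) P(9 ≤ X ≤ 15) = 0.671028

We have X ~ Poisson(λ=12.82).

(a) Moments:
E[X] = 12.8200
Var(X) = 12.8200
σ = √Var(X) = 3.5805

(b) Point probability using PMF:
P(X = 9) = 0.069755

(c) Cumulative probability using CDF:
P(X ≤ 15) = F(15) = 0.779306

(d) Range probability:
P(9 ≤ X ≤ 15) = P(X ≤ 15) - P(X ≤ 8)
                   = F(15) - F(8)
                   = 0.779306 - 0.108279
                   = 0.671028

This means approximately 67.1% of outcomes fall in the interval [9, 15].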